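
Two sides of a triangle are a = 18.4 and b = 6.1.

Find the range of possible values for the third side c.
Triangle inequality: |a − b| < c < a + b
|a − b| = |18.4 − 6.1| = 12.3
a + b = 18.4 + 6.1 = 24.5

12.3 < c < 24.5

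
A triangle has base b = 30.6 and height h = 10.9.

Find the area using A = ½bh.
A = ½·b·h = ½·30.6·10.9 = ½·333.54 = 166.77

Area = 166.77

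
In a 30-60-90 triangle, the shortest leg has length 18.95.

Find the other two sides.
In a 30-60-90 triangle the sides are in ratio 1 : √3 : 2 (short leg : long leg : hypotenuse).
Long leg = 18.95·√3 ≈ 18.95·1.73205 ≈ 32.8224
Hypotenuse = 2·18.95 = 37.9

Long leg = 18.95√3 = 32.82, Hypotenuse = 37.9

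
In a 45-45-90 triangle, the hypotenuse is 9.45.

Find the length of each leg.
In a 45-45-90 triangle hypotenuse = leg·√2, so leg = hypotenuse/√2.
Leg = 9.45/√2 ≈ 9.45/1.41421 ≈ 6.68216

Each leg = 6.682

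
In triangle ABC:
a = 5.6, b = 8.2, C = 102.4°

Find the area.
Two sides and the included angle (SAS): A = ½·a·b·sin(C) = ½·5.6·8.2·sin(102.4°)
sin(102.4°) ≈ 0.976672
A ≈ ½·45.92·0.976672 = 22.96·0.976672 ≈ 22.4244

Area = 22.42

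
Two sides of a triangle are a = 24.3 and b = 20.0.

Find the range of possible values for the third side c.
Triangle inequality: |a − b| < c < a + b
|a − b| = |24.3 − 20.0| = 4.3
a + b = 24.3 + 20.0 = 44.3

4.3 < c < 44.3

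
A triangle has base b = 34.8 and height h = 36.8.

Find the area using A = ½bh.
A = ½·b·h = ½·34.8·36.8 = ½·1280.64 = 640.32

Area = 640.32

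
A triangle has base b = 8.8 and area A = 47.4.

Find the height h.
A = ½·b·h  ⇒  h = 2A/b = 2·47.4/8.8 = 94.8/8.8 ≈ 10.7727

h = 10.77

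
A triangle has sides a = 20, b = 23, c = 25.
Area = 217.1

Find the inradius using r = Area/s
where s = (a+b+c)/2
s = (20 + 23 + 25)/2 = 68/2 = 34
r = Area/s = 217.1/34 ≈ 6.38529

r = 6.385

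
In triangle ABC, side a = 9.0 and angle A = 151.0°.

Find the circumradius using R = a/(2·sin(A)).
R = a/(2·sin(A)) = 9.0/(2·sin(151.0°))
sin(151.0°) ≈ 0.48481
R ≈ 9.0/(2·0.48481) = 9.0/0.969619 ≈ 9.28199

R = 9.282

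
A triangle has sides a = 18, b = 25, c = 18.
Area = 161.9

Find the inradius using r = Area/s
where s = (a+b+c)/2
s = (18 + 25 + 18)/2 = 61/2 = 30.5
r = Area/s = 161.9/30.5 ≈ 5.3082

r = 5.308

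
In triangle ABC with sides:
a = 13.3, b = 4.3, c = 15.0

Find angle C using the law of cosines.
c² = a² + b² − 2ab·cos(C)  ⇒  cos(C) = (a² + b² − c²)/(2ab)
cos(C) = (13.3² + 4.3² − 15.0²)/(2·13.3·4.3) = (176.89 + 18.49 − 225)/114.38 = -29.62/114.38 ≈ -0.258961
C = arccos(-0.258961) ≈ 105.008°

C = 105°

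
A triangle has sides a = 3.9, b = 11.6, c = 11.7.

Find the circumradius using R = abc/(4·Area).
First find the area with Heron's formula.
s = (3.9 + 11.6 + 11.7)/2 = 13.6
Area = √(s(s−a)(s−b)(s−c)) = √(13.6·9.7·2·1.9) ≈ √501.296 ≈ 22.3896
abc = 3.9·11.6·11.7 = 529.308
R = abc/(4·Area) ≈ 529.308/(4·22.3896) = 529.308/89.5586 ≈ 5.91019

R = 5.91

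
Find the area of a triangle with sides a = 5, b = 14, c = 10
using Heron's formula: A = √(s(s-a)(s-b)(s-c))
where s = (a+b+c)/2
s = (5 + 14 + 10)/2 = 29/2 = 14.5
s − a = 9.5, s − b = 0.5, s − c = 4.5
s(s−a)(s−b)(s−c) = 14.5·9.5·0.5·4.5 = 309.9375
Area = √309.9375 ≈ 17.605

s = 14.5, Area = 17.61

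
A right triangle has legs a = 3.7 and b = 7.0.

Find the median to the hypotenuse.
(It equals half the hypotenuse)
Hypotenuse c = √(a² + b²) = √(13.69 + 49) = √62.69 ≈ 7.9177
Median to hypotenuse = c/2 ≈ 7.9177/2 ≈ 3.95885

Median = 3.959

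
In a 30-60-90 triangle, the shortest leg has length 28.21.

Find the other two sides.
In a 30-60-90 triangle the sides are in ratio 1 : √3 : 2 (short leg : long leg : hypotenuse).
Long leg = 28.21·√3 ≈ 28.21·1.73205 ≈ 48.8612
Hypotenuse = 2·28.21 = 56.42

Long leg = 28.21√3 = 48.86, Hypotenuse = 56.42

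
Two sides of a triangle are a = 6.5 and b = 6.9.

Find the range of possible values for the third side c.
Triangle inequality: |a − b| < c < a + b
|a − b| = |6.5 − 6.9| = 0.4
a + b = 6.5 + 6.9 = 13.4

0.4 < c < 13.4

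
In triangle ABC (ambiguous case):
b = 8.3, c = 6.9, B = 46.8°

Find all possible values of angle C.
b/sin(B) = c/sin(C)  ⇒  sin(C) = c·sin(B)/b = 6.9·sin(46.8°)/8.3
sin(46.8°) ≈ 0.728969
sin(C) ≈ 6.9·0.728969/8.3 ≈ 5.02988/8.3 ≈ 0.60601
Candidate 1: C₁ = arcsin(0.60601) ≈ 37.3016°  →  A = 180° − 46.8° − 37.3016° ≈ 95.8984° > 0, valid
Candidate 2: C₂ = 180° − C₁ ≈ 142.698°  →  A = 180° − 46.8° − 142.698° ≈ -9.4984° ≤ 0, not a valid triangle

C = 37.3° (one solution)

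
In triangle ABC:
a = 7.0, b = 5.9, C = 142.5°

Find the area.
Two sides and the included angle (SAS): A = ½·a·b·sin(C) = ½·7.0·5.9·sin(142.5°)
sin(142.5°) ≈ 0.608761
A ≈ ½·41.3·0.608761 = 20.65·0.608761 ≈ 12.5709

Area = 12.57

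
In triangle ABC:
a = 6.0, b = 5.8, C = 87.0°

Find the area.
Two sides and the included angle (SAS): A = ½·a·b·sin(C) = ½·6.0·5.8·sin(87.0°)
sin(87.0°) ≈ 0.99863
A ≈ ½·34.8·0.99863 = 17.4·0.99863 ≈ 17.3762

Area = 17.38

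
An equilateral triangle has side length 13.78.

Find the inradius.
r = Area/s with s the semi-perimeter.
Area = (√3/4)·13.78² = (√3/4)·189.8884 ≈ 0.433013·189.8884 ≈ 82.2241
s = 3·13.78/2 = 20.67
r ≈ 82.2241/20.67 ≈ 3.97794
(Equivalently r = side/(2√3) = 13.78/3.4641 ≈ 3.97794.)

r = 3.978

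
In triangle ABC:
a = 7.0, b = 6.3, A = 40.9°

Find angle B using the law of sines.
a/sin(A) = b/sin(B)  ⇒  sin(B) = b·sin(A)/a = 6.3·sin(40.9°)/7.0
sin(40.9°) ≈ 0.654741
sin(B) ≈ 6.3·0.654741/7.0 ≈ 4.12487/7.0 ≈ 0.589267
B = arcsin(0.589267) ≈ 36.105°
(Since b ≤ a we need B ≤ A, so the obtuse alternative 180° − 36.105° ≈ 143.895° is rejected.)

B = 36.1°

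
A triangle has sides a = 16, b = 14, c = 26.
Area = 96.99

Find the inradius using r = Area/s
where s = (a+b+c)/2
s = (16 + 14 + 26)/2 = 56/2 = 28
r = Area/s = 96.99/28 ≈ 3.46393

r = 3.464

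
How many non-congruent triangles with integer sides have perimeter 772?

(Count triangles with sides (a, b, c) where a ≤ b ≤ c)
Let a ≤ b ≤ c with a + b + c = 772. The only binding inequality is a + b > c, i.e. 772 − c > c, so c < 772/2; and c ≥ 772/3 since c is the largest side.
So 258 ≤ c ≤ 385. For each c, b runs from ⌈(772 − c)/2⌉ up to c (then a = 772 − b − c satisfies 1 ≤ a ≤ b automatically), giving c − ⌈(772 − c)/2⌉ + 1 choices.
Summing over c: 2 + 3 + 5 + 6 + … + 191 + 192  (128 terms, c = 258, …, 385) = 12416
Check (closed form: nearest integer to p²/48 for even p, (p+3)²/48 for odd p): 772²/48 = 595984/48 ≈ 12416.33 → 12416

12416 triangles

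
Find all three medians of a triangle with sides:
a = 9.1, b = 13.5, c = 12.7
Median formula: m_a = ½√(2b² + 2c² − a²) (and cyclically). a² = 82.81, b² = 182.25, c² = 161.29.
m_a = ½√(2·182.25 + 2·161.29 − 82.81) = ½√604.27 ≈ ½·24.5819 ≈ 12.291
m_b = ½√(2·82.81 + 2·161.29 − 182.25) = ½√305.95 ≈ ½·17.4914 ≈ 8.74571
m_c = ½√(2·82.81 + 2·182.25 − 161.29) = ½√368.83 ≈ ½·19.2049 ≈ 9.60247

m_a = 12.29, m_b = 8.746, m_c = 9.602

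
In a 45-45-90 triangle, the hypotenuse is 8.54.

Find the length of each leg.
In a 45-45-90 triangle hypotenuse = leg·√2, so leg = hypotenuse/√2.
Leg = 8.54/√2 ≈ 8.54/1.41421 ≈ 6.03869

Each leg = 6.039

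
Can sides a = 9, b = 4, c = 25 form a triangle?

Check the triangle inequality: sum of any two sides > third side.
a + b vs c: 9 + 4 = 13 ≤ 25  ✗
a + c vs b: 9 + 25 = 34 > 4  ✓
b + c vs a: 4 + 25 = 29 > 9  ✓

No: 9 + 4 = 13 is not > 25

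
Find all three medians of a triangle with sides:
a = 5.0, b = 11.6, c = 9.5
Median formula: m_a = ½√(2b² + 2c² − a²) (and cyclically). a² = 25, b² = 134.56, c² = 90.25.
m_a = ½√(2·134.56 + 2·90.25 − 25) = ½√424.62 ≈ ½·20.6063 ≈ 10.3032
m_b = ½√(2·25 + 2·90.25 − 134.56) = ½√95.94 ≈ ½·9.7949 ≈ 4.89745
m_c = ½√(2·25 + 2·134.56 − 90.25) = ½√228.87 ≈ ½·15.1285 ≈ 7.56423

m_a = 10.3, m_b = 4.897, m_c = 7.564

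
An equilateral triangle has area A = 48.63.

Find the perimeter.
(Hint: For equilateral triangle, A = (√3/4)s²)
A = (√3/4)s²  ⇒  s² = 4A/√3 = 4·48.63/√3 = 194.52/1.73205 ≈ 112.306
s ≈ √112.306 ≈ 10.5975
Perimeter = 3s ≈ 3·10.5975 ≈ 31.7924

Perimeter = 31.79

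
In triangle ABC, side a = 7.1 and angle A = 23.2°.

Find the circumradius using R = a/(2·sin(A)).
R = a/(2·sin(A)) = 7.1/(2·sin(23.2°))
sin(23.2°) ≈ 0.393942
R ≈ 7.1/(2·0.393942) = 7.1/0.787884 ≈ 9.01148

R = 9.011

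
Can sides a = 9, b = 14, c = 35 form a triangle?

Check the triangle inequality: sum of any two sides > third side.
a + b vs c: 9 + 14 = 23 ≤ 35  ✗
a + c vs b: 9 + 35 = 44 > 14  ✓
b + c vs a: 14 + 35 = 49 > 9  ✓

No: 9 + 14 = 23 is not > 35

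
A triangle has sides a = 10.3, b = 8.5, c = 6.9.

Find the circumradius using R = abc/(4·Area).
First find the area with Heron's formula.
s = (10.3 + 8.5 + 6.9)/2 = 12.85
Area = √(s(s−a)(s−b)(s−c)) = √(12.85·2.55·4.35·5.95) ≈ √848.105 ≈ 29.1222
abc = 10.3·8.5·6.9 = 604.095
R = abc/(4·Area) ≈ 604.095/(4·29.1222) = 604.095/116.489 ≈ 5.18586

R = 5.186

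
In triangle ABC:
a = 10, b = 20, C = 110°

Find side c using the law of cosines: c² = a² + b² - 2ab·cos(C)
c² = 10² + 20² − 2·10·20·cos(110°)
cos(110°) ≈ -0.34202
c² ≈ 100 + 400 − 400·(-0.34202) ≈ 500 + 136.808 ≈ 636.808
c ≈ √636.808 ≈ 25.2351

c = 25.24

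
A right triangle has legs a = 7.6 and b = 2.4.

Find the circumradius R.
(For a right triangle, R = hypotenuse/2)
Hypotenuse c = √(a² + b²) = √(57.76 + 5.76) = √63.52 ≈ 7.96994
R = c/2 ≈ 7.96994/2 ≈ 3.98497

R = 3.985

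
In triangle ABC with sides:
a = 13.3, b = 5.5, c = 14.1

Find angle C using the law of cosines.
c² = a² + b² − 2ab·cos(C)  ⇒  cos(C) = (a² + b² − c²)/(2ab)
cos(C) = (13.3² + 5.5² − 14.1²)/(2·13.3·5.5) = (176.89 + 30.25 − 198.81)/146.3 = 8.33/146.3 ≈ 0.0569378
C = arccos(0.0569378) ≈ 86.7359°

C = 86.74°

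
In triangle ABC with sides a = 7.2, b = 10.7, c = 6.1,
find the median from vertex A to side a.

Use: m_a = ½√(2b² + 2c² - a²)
m_a = ½√(2·10.7² + 2·6.1² − 7.2²) = ½√(2·114.49 + 2·37.21 − 51.84) = ½√(228.98 + 74.42 − 51.84) = ½√251.56
√251.56 ≈ 15.8606, so m_a ≈ 7.93032

m_a = 7.93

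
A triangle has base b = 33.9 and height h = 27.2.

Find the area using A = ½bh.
A = ½·b·h = ½·33.9·27.2 = ½·922.08 = 461.04

Area = 461.04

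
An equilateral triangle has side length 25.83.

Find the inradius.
r = Area/s with s the semi-perimeter.
Area = (√3/4)·25.83² = (√3/4)·667.1889 ≈ 0.433013·667.1889 ≈ 288.901
s = 3·25.83/2 = 38.745
r ≈ 288.901/38.745 ≈ 7.45648
(Equivalently r = side/(2√3) = 25.83/3.4641 ≈ 7.45648.)

r = 7.456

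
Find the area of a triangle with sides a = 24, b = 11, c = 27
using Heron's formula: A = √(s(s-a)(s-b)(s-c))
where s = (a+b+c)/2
s = (24 + 11 + 27)/2 = 62/2 = 31
s − a = 7, s − b = 20, s − c = 4
s(s−a)(s−b)(s−c) = 31·7·20·4 = 17360
Area = √17360 ≈ 131.757

s = 31.0, Area = 131.8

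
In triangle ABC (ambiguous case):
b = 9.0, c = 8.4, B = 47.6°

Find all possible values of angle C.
b/sin(B) = c/sin(C)  ⇒  sin(C) = c·sin(B)/b = 8.4·sin(47.6°)/9.0
sin(47.6°) ≈ 0.738455
sin(C) ≈ 8.4·0.738455/9.0 ≈ 6.20302/9.0 ≈ 0.689225
Candidate 1: C₁ = arcsin(0.689225) ≈ 43.5688°  →  A = 180° − 47.6° − 43.5688° ≈ 88.8312° > 0, valid
Candidate 2: C₂ = 180° − C₁ ≈ 136.431°  →  A = 180° − 47.6° − 136.431° ≈ -4.0312° ≤ 0, not a valid triangle

C = 43.57° (one solution)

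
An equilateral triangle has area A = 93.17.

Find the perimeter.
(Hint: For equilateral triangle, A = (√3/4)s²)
A = (√3/4)s²  ⇒  s² = 4A/√3 = 4·93.17/√3 = 372.68/1.73205 ≈ 215.167
s ≈ √215.167 ≈ 14.6686
Perimeter = 3s ≈ 3·14.6686 ≈ 44.0057

Perimeter = 44.01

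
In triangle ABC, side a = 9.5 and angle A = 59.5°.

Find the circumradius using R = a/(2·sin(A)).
R = a/(2·sin(A)) = 9.5/(2·sin(59.5°))
sin(59.5°) ≈ 0.861629
R ≈ 9.5/(2·0.861629) = 9.5/1.72326 ≈ 5.51281

R = 5.513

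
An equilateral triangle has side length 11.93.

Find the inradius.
r = Area/s with s the semi-perimeter.
Area = (√3/4)·11.93² = (√3/4)·142.3249 ≈ 0.433013·142.3249 ≈ 61.6285
s = 3·11.93/2 = 17.895
r ≈ 61.6285/17.895 ≈ 3.44389
(Equivalently r = side/(2√3) = 11.93/3.4641 ≈ 3.44389.)

r = 3.444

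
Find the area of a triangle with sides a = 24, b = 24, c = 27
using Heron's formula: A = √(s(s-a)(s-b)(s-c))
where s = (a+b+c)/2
s = (24 + 24 + 27)/2 = 75/2 = 37.5
s − a = 13.5, s − b = 13.5, s − c = 10.5
s(s−a)(s−b)(s−c) = 37.5·13.5·13.5·10.5 = 71760.9375
Area = √71760.9375 ≈ 267.882

s = 37.5, Area = 267.9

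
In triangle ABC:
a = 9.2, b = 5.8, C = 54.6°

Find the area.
Two sides and the included angle (SAS): A = ½·a·b·sin(C) = ½·9.2·5.8·sin(54.6°)
sin(54.6°) ≈ 0.815128
A ≈ ½·53.36·0.815128 = 26.68·0.815128 ≈ 21.7476

Area = 21.75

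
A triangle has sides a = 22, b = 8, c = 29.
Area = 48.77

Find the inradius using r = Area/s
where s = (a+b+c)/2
s = (22 + 8 + 29)/2 = 59/2 = 29.5
r = Area/s = 48.77/29.5 ≈ 1.65322

r = 1.653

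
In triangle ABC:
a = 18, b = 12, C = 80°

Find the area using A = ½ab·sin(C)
A = ½·a·b·sin(C) = ½·18·12·sin(80°)
sin(80°) ≈ 0.984808
A ≈ ½·216·0.984808 = 108·0.984808 ≈ 106.359

Area = 106.4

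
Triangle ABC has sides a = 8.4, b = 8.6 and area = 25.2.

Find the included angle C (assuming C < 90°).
Area = ½·a·b·sin(C)  ⇒  sin(C) = 2·Area/(a·b) = 2·25.2/(8.4·8.6) = 50.4/72.24 ≈ 0.697674
C = arcsin(0.697674) ≈ 44.2407° (taking the acute solution since C < 90°)

C = 44.24°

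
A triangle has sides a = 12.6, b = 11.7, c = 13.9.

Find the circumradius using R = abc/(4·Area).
First find the area with Heron's formula.
s = (12.6 + 11.7 + 13.9)/2 = 19.1
Area = √(s(s−a)(s−b)(s−c)) = √(19.1·6.5·7.4·5.2) ≈ √4777.29 ≈ 69.118
abc = 12.6·11.7·13.9 = 2049.138
R = abc/(4·Area) ≈ 2049.138/(4·69.118) = 2049.138/276.472 ≈ 7.41174

R = 7.412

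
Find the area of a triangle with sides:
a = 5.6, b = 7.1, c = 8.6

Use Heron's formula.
s = (5.6 + 7.1 + 8.6)/2 = 21.3/2 = 10.65
s − a = 5.05, s − b = 3.55, s − c = 2.05
s(s−a)(s−b)(s−c) = 10.65·5.05·3.55·2.05 ≈ 391.402
Area = √391.402 ≈ 19.7839

Area = 19.78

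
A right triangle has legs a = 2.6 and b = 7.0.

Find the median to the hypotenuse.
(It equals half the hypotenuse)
Hypotenuse c = √(a² + b²) = √(6.76 + 49) = √55.76 ≈ 7.46726
Median to hypotenuse = c/2 ≈ 7.46726/2 ≈ 3.73363

Median = 3.734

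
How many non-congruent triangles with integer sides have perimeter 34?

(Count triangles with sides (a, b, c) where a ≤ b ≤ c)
Let a ≤ b ≤ c with a + b + c = 34. The only binding inequality is a + b > c, i.e. 34 − c > c, so c < 34/2; and c ≥ 34/3 since c is the largest side.
So 12 ≤ c ≤ 16. For each c, b runs from ⌈(34 − c)/2⌉ up to c (then a = 34 − b − c satisfies 1 ≤ a ≤ b automatically), giving c − ⌈(34 − c)/2⌉ + 1 choices.
Summing over c: 2 + 3 + 5 + 6 + 8 = 24
Check (closed form: nearest integer to p²/48 for even p, (p+3)²/48 for odd p): 34²/48 = 1156/48 ≈ 24.08 → 24

24 triangles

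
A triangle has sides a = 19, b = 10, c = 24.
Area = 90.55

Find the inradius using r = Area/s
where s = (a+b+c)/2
s = (19 + 10 + 24)/2 = 53/2 = 26.5
r = Area/s = 90.55/26.5 ≈ 3.41698

r = 3.417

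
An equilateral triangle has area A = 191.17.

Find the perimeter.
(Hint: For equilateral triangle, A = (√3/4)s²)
A = (√3/4)s²  ⇒  s² = 4A/√3 = 4·191.17/√3 = 764.68/1.73205 ≈ 441.488
s ≈ √441.488 ≈ 21.0116
Perimeter = 3s ≈ 3·21.0116 ≈ 63.0349

Perimeter = 63.03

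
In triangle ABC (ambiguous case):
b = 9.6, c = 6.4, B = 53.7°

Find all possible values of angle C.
b/sin(B) = c/sin(C)  ⇒  sin(C) = c·sin(B)/b = 6.4·sin(53.7°)/9.6
sin(53.7°) ≈ 0.805928
sin(C) ≈ 6.4·0.805928/9.6 ≈ 5.15794/9.6 ≈ 0.537286
Candidate 1: C₁ = arcsin(0.537286) ≈ 32.499°  →  A = 180° − 53.7° − 32.499° ≈ 93.801° > 0, valid
Candidate 2: C₂ = 180° − C₁ ≈ 147.501°  →  A = 180° − 53.7° − 147.501° ≈ -21.201° ≤ 0, not a valid triangle

C = 32.5° (one solution)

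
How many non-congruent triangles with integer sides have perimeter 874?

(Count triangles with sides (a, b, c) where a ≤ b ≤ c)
Let a ≤ b ≤ c with a + b + c = 874. The only binding inequality is a + b > c, i.e. 874 − c > c, so c < 874/2; and c ≥ 874/3 since c is the largest side.
So 292 ≤ c ≤ 436. For each c, b runs from ⌈(874 − c)/2⌉ up to c (then a = 874 − b − c satisfies 1 ≤ a ≤ b automatically), giving c − ⌈(874 − c)/2⌉ + 1 choices.
Summing over c: 2 + 3 + 5 + 6 + … + 216 + 218  (145 terms, c = 292, …, 436) = 15914
Check (closed form: nearest integer to p²/48 for even p, (p+3)²/48 for odd p): 874²/48 = 763876/48 ≈ 15914.08 → 15914

15914 triangles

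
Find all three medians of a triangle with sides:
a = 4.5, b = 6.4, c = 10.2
Median formula: m_a = ½√(2b² + 2c² − a²) (and cyclically). a² = 20.25, b² = 40.96, c² = 104.04.
m_a = ½√(2·40.96 + 2·104.04 − 20.25) = ½√269.75 ≈ ½·16.4241 ≈ 8.21203
m_b = ½√(2·20.25 + 2·104.04 − 40.96) = ½√207.62 ≈ ½·14.409 ≈ 7.20451
m_c = ½√(2·20.25 + 2·40.96 − 104.04) = ½√18.38 ≈ ½·4.28719 ≈ 2.1436

m_a = 8.212, m_b = 7.205, m_c = 2.144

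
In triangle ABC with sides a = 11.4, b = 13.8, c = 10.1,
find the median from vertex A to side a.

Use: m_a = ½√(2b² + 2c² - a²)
m_a = ½√(2·13.8² + 2·10.1² − 11.4²) = ½√(2·190.44 + 2·102.01 − 129.96) = ½√(380.88 + 204.02 − 129.96) = ½√454.94
√454.94 ≈ 21.3293, so m_a ≈ 10.6647

m_a = 10.66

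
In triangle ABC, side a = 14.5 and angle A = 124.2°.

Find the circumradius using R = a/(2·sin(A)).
R = a/(2·sin(A)) = 14.5/(2·sin(124.2°))
sin(124.2°) ≈ 0.827081
R ≈ 14.5/(2·0.827081) = 14.5/1.65416 ≈ 8.76577

R = 8.766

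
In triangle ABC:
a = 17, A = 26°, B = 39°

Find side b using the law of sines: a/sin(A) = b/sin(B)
a/sin(A) = b/sin(B)  ⇒  b = a·sin(B)/sin(A) = 17·sin(39°)/sin(26°)
sin(39°) ≈ 0.62932, sin(26°) ≈ 0.438371
b ≈ 17·0.62932/0.438371 ≈ 10.6984/0.438371 ≈ 24.405

b = 24.4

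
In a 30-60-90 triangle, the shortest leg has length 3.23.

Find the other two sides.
In a 30-60-90 triangle the sides are in ratio 1 : √3 : 2 (short leg : long leg : hypotenuse).
Long leg = 3.23·√3 ≈ 3.23·1.73205 ≈ 5.59452
Hypotenuse = 2·3.23 = 6.46

Long leg = 3.23√3 = 5.595, Hypotenuse = 6.46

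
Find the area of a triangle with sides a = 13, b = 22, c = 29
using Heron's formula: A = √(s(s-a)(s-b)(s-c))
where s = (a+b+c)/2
s = (13 + 22 + 29)/2 = 64/2 = 32
s − a = 19, s − b = 10, s − c = 3
s(s−a)(s−b)(s−c) = 32·19·10·3 = 18240
Area = √18240 ≈ 135.056

s = 32.0, Area = 135.1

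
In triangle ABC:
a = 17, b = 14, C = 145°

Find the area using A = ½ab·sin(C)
A = ½·a·b·sin(C) = ½·17·14·sin(145°)
sin(145°) ≈ 0.573576
A ≈ ½·238·0.573576 = 119·0.573576 ≈ 68.2556

Area = 68.26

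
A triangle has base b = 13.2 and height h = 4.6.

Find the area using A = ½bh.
A = ½·b·h = ½·13.2·4.6 = ½·60.72 = 30.36

Area = 30.36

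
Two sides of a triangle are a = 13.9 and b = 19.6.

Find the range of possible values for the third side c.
Triangle inequality: |a − b| < c < a + b
|a − b| = |13.9 − 19.6| = 5.7
a + b = 13.9 + 19.6 = 33.5

5.7 < c < 33.5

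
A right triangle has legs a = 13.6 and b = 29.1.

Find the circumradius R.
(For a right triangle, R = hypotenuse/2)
Hypotenuse c = √(a² + b²) = √(184.96 + 846.81) = √1031.77 ≈ 32.1212
R = c/2 ≈ 32.1212/2 ≈ 16.0606

R = 16.06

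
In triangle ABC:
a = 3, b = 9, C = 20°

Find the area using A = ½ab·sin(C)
A = ½·a·b·sin(C) = ½·3·9·sin(20°)
sin(20°) ≈ 0.34202
A ≈ ½·27·0.34202 = 13.5·0.34202 ≈ 4.61727

Area = 4.617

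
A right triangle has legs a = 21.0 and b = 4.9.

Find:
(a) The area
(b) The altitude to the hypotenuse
(a) The legs are perpendicular, so Area = ½·a·b = ½·21.0·4.9 = ½·102.9 = 51.45
(b) Hypotenuse c = √(a² + b²) = √(441 + 24.01) = √465.01 ≈ 21.5641
    Area = ½·c·h_c  ⇒  h_c = 2·Area/c = 102.9/21.5641 ≈ 4.77182

Area = 51.45, h_c = 4.772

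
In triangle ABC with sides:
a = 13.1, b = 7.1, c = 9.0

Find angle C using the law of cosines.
c² = a² + b² − 2ab·cos(C)  ⇒  cos(C) = (a² + b² − c²)/(2ab)
cos(C) = (13.1² + 7.1² − 9.0²)/(2·13.1·7.1) = (171.61 + 50.41 − 81)/186.02 = 141.02/186.02 ≈ 0.758091
C = arccos(0.758091) ≈ 40.7038°

C = 40.7°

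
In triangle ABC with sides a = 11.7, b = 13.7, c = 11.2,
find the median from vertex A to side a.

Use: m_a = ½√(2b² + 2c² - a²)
m_a = ½√(2·13.7² + 2·11.2² − 11.7²) = ½√(2·187.69 + 2·125.44 − 136.89) = ½√(375.38 + 250.88 − 136.89) = ½√489.37
√489.37 ≈ 22.1217, so m_a ≈ 11.0609

m_a = 11.06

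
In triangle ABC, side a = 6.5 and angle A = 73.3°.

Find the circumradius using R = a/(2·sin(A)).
R = a/(2·sin(A)) = 6.5/(2·sin(73.3°))
sin(73.3°) ≈ 0.957822
R ≈ 6.5/(2·0.957822) = 6.5/1.91564 ≈ 3.39311

R = 3.393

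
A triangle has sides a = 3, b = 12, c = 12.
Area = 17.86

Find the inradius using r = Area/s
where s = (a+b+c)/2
s = (3 + 12 + 12)/2 = 27/2 = 13.5
r = Area/s = 17.86/13.5 ≈ 1.32296

r = 1.323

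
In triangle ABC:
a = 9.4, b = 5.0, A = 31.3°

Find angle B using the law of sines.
a/sin(A) = b/sin(B)  ⇒  sin(B) = b·sin(A)/a = 5.0·sin(31.3°)/9.4
sin(31.3°) ≈ 0.519519
sin(B) ≈ 5.0·0.519519/9.4 ≈ 2.5976/9.4 ≈ 0.27634
B = arcsin(0.27634) ≈ 16.0419°
(Since b ≤ a we need B ≤ A, so the obtuse alternative 180° − 16.0419° ≈ 163.958° is rejected.)

B = 16.04°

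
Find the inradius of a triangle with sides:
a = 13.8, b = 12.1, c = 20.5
r = Area/s where s is the semi-perimeter.
s = (13.8 + 12.1 + 20.5)/2 = 46.4/2 = 23.2
Area = √(s(s−a)(s−b)(s−c)) = √(23.2·9.4·11.1·2.7) ≈ √6535.86 ≈ 80.8447
r ≈ 80.8447/23.2 ≈ 3.48468

r = 3.485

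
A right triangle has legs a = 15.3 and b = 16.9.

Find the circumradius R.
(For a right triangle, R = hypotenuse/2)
Hypotenuse c = √(a² + b²) = √(234.09 + 285.61) = √519.7 ≈ 22.7969
R = c/2 ≈ 22.7969/2 ≈ 11.3985

R = 11.4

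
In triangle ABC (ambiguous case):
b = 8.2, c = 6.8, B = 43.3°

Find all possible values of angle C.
b/sin(B) = c/sin(C)  ⇒  sin(C) = c·sin(B)/b = 6.8·sin(43.3°)/8.2
sin(43.3°) ≈ 0.685818
sin(C) ≈ 6.8·0.685818/8.2 ≈ 4.66356/8.2 ≈ 0.568727
Candidate 1: C₁ = arcsin(0.568727) ≈ 34.6615°  →  A = 180° − 43.3° − 34.6615° ≈ 102.038° > 0, valid
Candidate 2: C₂ = 180° − C₁ ≈ 145.338°  →  A = 180° − 43.3° − 145.338° ≈ -8.6385° ≤ 0, not a valid triangle

C = 34.66° (one solution)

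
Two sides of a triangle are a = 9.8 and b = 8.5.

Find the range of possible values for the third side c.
Triangle inequality: |a − b| < c < a + b
|a − b| = |9.8 − 8.5| = 1.3
a + b = 9.8 + 8.5 = 18.3

1.3 < c < 18.3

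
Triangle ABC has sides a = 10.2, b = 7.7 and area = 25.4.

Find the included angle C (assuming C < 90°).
Area = ½·a·b·sin(C)  ⇒  sin(C) = 2·Area/(a·b) = 2·25.4/(10.2·7.7) = 50.8/78.54 ≈ 0.646804
C = arcsin(0.646804) ≈ 40.3011° (taking the acute solution since C < 90°)

C = 40.3°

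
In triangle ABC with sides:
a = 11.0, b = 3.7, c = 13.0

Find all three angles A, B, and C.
Law of cosines for each angle (a² = 121, b² = 13.69, c² = 169):
cos(A) = (b² + c² − a²)/(2bc) = (13.69 + 169 − 121)/(2·3.7·13.0) = 61.69/96.2 ≈ 0.641268  ⇒  A ≈ 50.1135°
cos(B) = (a² + c² − b²)/(2ac) = (121 + 169 − 13.69)/(2·11.0·13.0) = 276.31/286 ≈ 0.966119  ⇒  B ≈ 14.9572°
cos(C) = (a² + b² − c²)/(2ab) = (121 + 13.69 − 169)/(2·11.0·3.7) = -34.31/81.4 ≈ -0.421499  ⇒  C ≈ 114.929°
Check: A + B + C ≈ 180°

A = 50.11°, B = 14.96°, C = 114.9°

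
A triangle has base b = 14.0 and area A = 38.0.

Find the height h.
A = ½·b·h  ⇒  h = 2A/b = 2·38.0/14.0 = 76/14.0 ≈ 5.42857

h = 5.429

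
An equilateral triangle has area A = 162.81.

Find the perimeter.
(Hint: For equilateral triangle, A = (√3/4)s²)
A = (√3/4)s²  ⇒  s² = 4A/√3 = 4·162.81/√3 = 651.24/1.73205 ≈ 375.994
s ≈ √375.994 ≈ 19.3906
Perimeter = 3s ≈ 3·19.3906 ≈ 58.1717

Perimeter = 58.17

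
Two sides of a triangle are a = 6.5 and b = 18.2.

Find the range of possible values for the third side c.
Triangle inequality: |a − b| < c < a + b
|a − b| = |6.5 − 18.2| = 11.7
a + b = 6.5 + 18.2 = 24.7

11.7 < c < 24.7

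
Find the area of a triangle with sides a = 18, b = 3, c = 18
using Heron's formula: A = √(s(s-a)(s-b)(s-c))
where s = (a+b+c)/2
s = (18 + 3 + 18)/2 = 39/2 = 19.5
s − a = 1.5, s − b = 16.5, s − c = 1.5
s(s−a)(s−b)(s−c) = 19.5·1.5·16.5·1.5 = 723.9375
Area = √723.9375 ≈ 26.9061

s = 19.5, Area = 26.91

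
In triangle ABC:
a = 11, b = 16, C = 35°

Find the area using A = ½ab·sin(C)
A = ½·a·b·sin(C) = ½·11·16·sin(35°)
sin(35°) ≈ 0.573576
A ≈ ½·176·0.573576 = 88·0.573576 ≈ 50.4747

Area = 50.47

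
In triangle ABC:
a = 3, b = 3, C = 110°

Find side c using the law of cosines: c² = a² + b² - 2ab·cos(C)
c² = 3² + 3² − 2·3·3·cos(110°)
cos(110°) ≈ -0.34202
c² ≈ 9 + 9 − 18·(-0.34202) ≈ 18 + 6.15636 ≈ 24.1564
c ≈ √24.1564 ≈ 4.91491

c = 4.915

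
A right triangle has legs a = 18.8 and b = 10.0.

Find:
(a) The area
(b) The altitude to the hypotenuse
(a) The legs are perpendicular, so Area = ½·a·b = ½·18.8·10.0 = ½·188 = 94
(b) Hypotenuse c = √(a² + b²) = √(353.44 + 100) = √453.44 ≈ 21.2941
    Area = ½·c·h_c  ⇒  h_c = 2·Area/c = 188/21.2941 ≈ 8.82872

Area = 94, h_c = 8.829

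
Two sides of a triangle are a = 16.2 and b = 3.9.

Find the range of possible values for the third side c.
Triangle inequality: |a − b| < c < a + b
|a − b| = |16.2 − 3.9| = 12.3
a + b = 16.2 + 3.9 = 20.1

12.3 < c < 20.1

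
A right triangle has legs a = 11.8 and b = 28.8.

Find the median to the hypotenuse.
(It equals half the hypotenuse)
Hypotenuse c = √(a² + b²) = √(139.24 + 829.44) = √968.68 ≈ 31.1236
Median to hypotenuse = c/2 ≈ 31.1236/2 ≈ 15.5618

Median = 15.56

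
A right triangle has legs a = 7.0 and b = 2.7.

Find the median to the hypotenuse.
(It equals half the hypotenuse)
Hypotenuse c = √(a² + b²) = √(49 + 7.29) = √56.29 ≈ 7.50267
Median to hypotenuse = c/2 ≈ 7.50267/2 ≈ 3.75133

Median = 3.751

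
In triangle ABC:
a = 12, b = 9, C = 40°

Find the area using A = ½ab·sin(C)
A = ½·a·b·sin(C) = ½·12·9·sin(40°)
sin(40°) ≈ 0.642788
A ≈ ½·108·0.642788 = 54·0.642788 ≈ 34.7105

Area = 34.71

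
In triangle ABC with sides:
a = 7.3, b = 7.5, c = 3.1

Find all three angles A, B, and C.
Law of cosines for each angle (a² = 53.29, b² = 56.25, c² = 9.61):
cos(A) = (b² + c² − a²)/(2bc) = (56.25 + 9.61 − 53.29)/(2·7.5·3.1) = 12.57/46.5 ≈ 0.270323  ⇒  A ≈ 74.3165°
cos(B) = (a² + c² − b²)/(2ac) = (53.29 + 9.61 − 56.25)/(2·7.3·3.1) = 6.65/45.26 ≈ 0.146929  ⇒  B ≈ 81.551°
cos(C) = (a² + b² − c²)/(2ab) = (53.29 + 56.25 − 9.61)/(2·7.3·7.5) = 99.93/109.5 ≈ 0.912603  ⇒  C ≈ 24.1325°
Check: A + B + C ≈ 180°

A = 74.32°, B = 81.55°, C = 24.13°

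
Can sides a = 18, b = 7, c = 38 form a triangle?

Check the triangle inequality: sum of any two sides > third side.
a + b vs c: 18 + 7 = 25 ≤ 38  ✗
a + c vs b: 18 + 38 = 56 > 7  ✓
b + c vs a: 7 + 38 = 45 > 18  ✓

No: 18 + 7 = 25 is not > 38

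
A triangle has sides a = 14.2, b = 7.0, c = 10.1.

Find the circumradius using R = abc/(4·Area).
First find the area with Heron's formula.
s = (14.2 + 7.0 + 10.1)/2 = 15.65
Area = √(s(s−a)(s−b)(s−c)) = √(15.65·1.45·8.65·5.55) ≈ √1089.41 ≈ 33.0062
abc = 14.2·7.0·10.1 = 1003.94
R = abc/(4·Area) ≈ 1003.94/(4·33.0062) = 1003.94/132.025 ≈ 7.60417

R = 7.604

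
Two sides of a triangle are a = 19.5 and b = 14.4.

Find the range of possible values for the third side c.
Triangle inequality: |a − b| < c < a + b
|a − b| = |19.5 − 14.4| = 5.1
a + b = 19.5 + 14.4 = 33.9

5.1 < c < 33.9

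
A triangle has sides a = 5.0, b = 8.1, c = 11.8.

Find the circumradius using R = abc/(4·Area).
First find the area with Heron's formula.
s = (5.0 + 8.1 + 11.8)/2 = 12.45
Area = √(s(s−a)(s−b)(s−c)) = √(12.45·7.45·4.35·0.65) ≈ √262.258 ≈ 16.1944
abc = 5.0·8.1·11.8 = 477.9
R = abc/(4·Area) ≈ 477.9/(4·16.1944) = 477.9/64.7775 ≈ 7.37756

R = 7.378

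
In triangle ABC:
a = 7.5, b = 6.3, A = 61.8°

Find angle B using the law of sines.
a/sin(A) = b/sin(B)  ⇒  sin(B) = b·sin(A)/a = 6.3·sin(61.8°)/7.5
sin(61.8°) ≈ 0.881303
sin(B) ≈ 6.3·0.881303/7.5 ≈ 5.55221/7.5 ≈ 0.740295
B = arcsin(0.740295) ≈ 47.7565°
(Since b ≤ a we need B ≤ A, so the obtuse alternative 180° − 47.7565° ≈ 132.243° is rejected.)

B = 47.76°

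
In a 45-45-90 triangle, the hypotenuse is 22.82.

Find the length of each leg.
In a 45-45-90 triangle hypotenuse = leg·√2, so leg = hypotenuse/√2.
Leg = 22.82/√2 ≈ 22.82/1.41421 ≈ 16.1362

Each leg = 16.14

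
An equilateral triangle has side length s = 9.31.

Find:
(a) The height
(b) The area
(a) The height splits the triangle into two 30-60-90 halves: h = s·√3/2 = 9.31·1.73205/2 ≈ 16.1254/2 ≈ 8.0627
(b) Area = (√3/4)·s² = (√3/4)·9.31² = (√3/4)·86.6761 ≈ 0.433013·86.6761 ≈ 37.5319

Height = 8.063, Area = 37.53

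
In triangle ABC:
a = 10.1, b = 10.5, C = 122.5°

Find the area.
Two sides and the included angle (SAS): A = ½·a·b·sin(C) = ½·10.1·10.5·sin(122.5°)
sin(122.5°) ≈ 0.843391
A ≈ ½·106.05·0.843391 = 53.025·0.843391 ≈ 44.7208

Area = 44.72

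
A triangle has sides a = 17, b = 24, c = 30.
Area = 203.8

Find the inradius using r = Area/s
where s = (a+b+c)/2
s = (17 + 24 + 30)/2 = 71/2 = 35.5
r = Area/s = 203.8/35.5 ≈ 5.74085

r = 5.741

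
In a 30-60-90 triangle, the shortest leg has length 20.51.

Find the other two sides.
In a 30-60-90 triangle the sides are in ratio 1 : √3 : 2 (short leg : long leg : hypotenuse).
Long leg = 20.51·√3 ≈ 20.51·1.73205 ≈ 35.5244
Hypotenuse = 2·20.51 = 41.02

Long leg = 20.51√3 = 35.52, Hypotenuse = 41.02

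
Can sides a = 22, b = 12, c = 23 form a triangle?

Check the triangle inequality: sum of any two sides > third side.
a + b vs c: 22 + 12 = 34 > 23  ✓
a + c vs b: 22 + 23 = 45 > 12  ✓
b + c vs a: 12 + 23 = 35 > 22  ✓

Yes, triangle inequality satisfied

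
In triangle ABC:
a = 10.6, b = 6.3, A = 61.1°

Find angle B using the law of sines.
a/sin(A) = b/sin(B)  ⇒  sin(B) = b·sin(A)/a = 6.3·sin(61.1°)/10.6
sin(61.1°) ≈ 0.875465
sin(B) ≈ 6.3·0.875465/10.6 ≈ 5.51543/10.6 ≈ 0.520323
B = arcsin(0.520323) ≈ 31.3539°
(Since b ≤ a we need B ≤ A, so the obtuse alternative 180° − 31.3539° ≈ 148.646° is rejected.)

B = 31.35°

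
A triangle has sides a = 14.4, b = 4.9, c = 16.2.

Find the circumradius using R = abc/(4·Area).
First find the area with Heron's formula.
s = (14.4 + 4.9 + 16.2)/2 = 17.75
Area = √(s(s−a)(s−b)(s−c)) = √(17.75·3.35·12.85·1.55) ≈ √1184.34 ≈ 34.4143
abc = 14.4·4.9·16.2 = 1143.072
R = abc/(4·Area) ≈ 1143.072/(4·34.4143) = 1143.072/137.657 ≈ 8.30376

R = 8.304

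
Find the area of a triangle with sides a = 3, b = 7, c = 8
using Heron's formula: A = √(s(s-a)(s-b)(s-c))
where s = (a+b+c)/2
s = (3 + 7 + 8)/2 = 18/2 = 9
s − a = 6, s − b = 2, s − c = 1
s(s−a)(s−b)(s−c) = 9·6·2·1 = 108
Area = √108 ≈ 10.3923

s = 9.0, Area = 10.39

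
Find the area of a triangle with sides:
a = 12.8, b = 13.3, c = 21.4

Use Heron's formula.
s = (12.8 + 13.3 + 21.4)/2 = 47.5/2 = 23.75
s − a = 10.95, s − b = 10.45, s − c = 2.35
s(s−a)(s−b)(s−c) = 23.75·10.95·10.45·2.35 ≈ 6386.48
Area = √6386.48 ≈ 79.9155

Area = 79.92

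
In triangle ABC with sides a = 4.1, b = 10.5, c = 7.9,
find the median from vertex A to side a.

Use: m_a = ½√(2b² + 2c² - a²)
m_a = ½√(2·10.5² + 2·7.9² − 4.1²) = ½√(2·110.25 + 2·62.41 − 16.81) = ½√(220.5 + 124.82 − 16.81) = ½√328.51
√328.51 ≈ 18.1248, so m_a ≈ 9.06242

m_a = 9.062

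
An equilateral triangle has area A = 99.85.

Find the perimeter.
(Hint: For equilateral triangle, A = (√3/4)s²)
A = (√3/4)s²  ⇒  s² = 4A/√3 = 4·99.85/√3 = 399.4/1.73205 ≈ 230.594
s ≈ √230.594 ≈ 15.1853
Perimeter = 3s ≈ 3·15.1853 ≈ 45.5559

Perimeter = 45.56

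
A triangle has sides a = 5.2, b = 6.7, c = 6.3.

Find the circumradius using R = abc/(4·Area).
First find the area with Heron's formula.
s = (5.2 + 6.7 + 6.3)/2 = 9.1
Area = √(s(s−a)(s−b)(s−c)) = √(9.1·3.9·2.4·2.8) ≈ √238.493 ≈ 15.4432
abc = 5.2·6.7·6.3 = 219.492
R = abc/(4·Area) ≈ 219.492/(4·15.4432) = 219.492/61.7728 ≈ 3.55321

R = 3.553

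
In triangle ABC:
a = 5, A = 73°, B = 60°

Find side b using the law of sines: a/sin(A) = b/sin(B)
a/sin(A) = b/sin(B)  ⇒  b = a·sin(B)/sin(A) = 5·sin(60°)/sin(73°)
sin(60°) ≈ 0.866025, sin(73°) ≈ 0.956305
b ≈ 5·0.866025/0.956305 ≈ 4.33013/0.956305 ≈ 4.52798

b = 4.528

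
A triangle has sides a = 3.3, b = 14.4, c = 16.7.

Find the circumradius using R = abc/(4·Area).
First find the area with Heron's formula.
s = (3.3 + 14.4 + 16.7)/2 = 17.2
Area = √(s(s−a)(s−b)(s−c)) = √(17.2·13.9·2.8·0.5) ≈ √334.712 ≈ 18.2951
abc = 3.3·14.4·16.7 = 793.584
R = abc/(4·Area) ≈ 793.584/(4·18.2951) = 793.584/73.1805 ≈ 10.8442

R = 10.84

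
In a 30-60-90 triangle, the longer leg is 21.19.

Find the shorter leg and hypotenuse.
In a 30-60-90 triangle the sides are in ratio 1 : √3 : 2, so short leg = long leg/√3 and hypotenuse = 2·(short leg).
Short leg = 21.19/√3 ≈ 21.19/1.73205 ≈ 12.2341
Hypotenuse = 2·12.2341 ≈ 24.4681

Short leg = 12.23, Hypotenuse = 24.47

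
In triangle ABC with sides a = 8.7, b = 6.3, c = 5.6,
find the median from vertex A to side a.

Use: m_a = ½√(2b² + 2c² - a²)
m_a = ½√(2·6.3² + 2·5.6² − 8.7²) = ½√(2·39.69 + 2·31.36 − 75.69) = ½√(79.38 + 62.72 − 75.69) = ½√66.41
√66.41 ≈ 8.14923, so m_a ≈ 4.07462

m_a = 4.075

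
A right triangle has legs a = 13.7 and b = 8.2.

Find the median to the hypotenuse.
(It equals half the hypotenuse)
Hypotenuse c = √(a² + b²) = √(187.69 + 67.24) = √254.93 ≈ 15.9665
Median to hypotenuse = c/2 ≈ 15.9665/2 ≈ 7.98326

Median = 7.983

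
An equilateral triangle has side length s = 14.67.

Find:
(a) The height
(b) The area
(a) The height splits the triangle into two 30-60-90 halves: h = s·√3/2 = 14.67·1.73205/2 ≈ 25.4092/2 ≈ 12.7046
(b) Area = (√3/4)·s² = (√3/4)·14.67² = (√3/4)·215.2089 ≈ 0.433013·215.2089 ≈ 93.1882

Height = 12.7, Area = 93.19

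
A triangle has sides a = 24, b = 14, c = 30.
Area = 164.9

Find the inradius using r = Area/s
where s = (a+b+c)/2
s = (24 + 14 + 30)/2 = 68/2 = 34
r = Area/s = 164.9/34 ≈ 4.85

r = 4.85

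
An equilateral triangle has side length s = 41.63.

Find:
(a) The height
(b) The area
(a) The height splits the triangle into two 30-60-90 halves: h = s·√3/2 = 41.63·1.73205/2 ≈ 72.1053/2 ≈ 36.0526
(b) Area = (√3/4)·s² = (√3/4)·41.63² = (√3/4)·1733.0569 ≈ 0.433013·1733.0569 ≈ 750.436

Height = 36.05, Area = 750.4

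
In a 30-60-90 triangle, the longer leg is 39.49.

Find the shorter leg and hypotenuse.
In a 30-60-90 triangle the sides are in ratio 1 : √3 : 2, so short leg = long leg/√3 and hypotenuse = 2·(short leg).
Short leg = 39.49/√3 ≈ 39.49/1.73205 ≈ 22.7996
Hypotenuse = 2·22.7996 ≈ 45.5991

Short leg = 22.8, Hypotenuse = 45.6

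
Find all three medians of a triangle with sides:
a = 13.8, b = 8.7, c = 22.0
Median formula: m_a = ½√(2b² + 2c² − a²) (and cyclically). a² = 190.44, b² = 75.69, c² = 484.
m_a = ½√(2·75.69 + 2·484 − 190.44) = ½√928.94 ≈ ½·30.4785 ≈ 15.2393
m_b = ½√(2·190.44 + 2·484 − 75.69) = ½√1273.19 ≈ ½·35.6818 ≈ 17.8409
m_c = ½√(2·190.44 + 2·75.69 − 484) = ½√48.26 ≈ ½·6.94694 ≈ 3.47347

m_a = 15.24, m_b = 17.84, m_c = 3.473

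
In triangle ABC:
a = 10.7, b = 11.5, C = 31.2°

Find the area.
Two sides and the included angle (SAS): A = ½·a·b·sin(C) = ½·10.7·11.5·sin(31.2°)
sin(31.2°) ≈ 0.518027
A ≈ ½·123.05·0.518027 = 61.525·0.518027 ≈ 31.8716

Area = 31.87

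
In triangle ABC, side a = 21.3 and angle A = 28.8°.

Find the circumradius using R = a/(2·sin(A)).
R = a/(2·sin(A)) = 21.3/(2·sin(28.8°))
sin(28.8°) ≈ 0.481754
R ≈ 21.3/(2·0.481754) = 21.3/0.963507 ≈ 22.1067

R = 22.11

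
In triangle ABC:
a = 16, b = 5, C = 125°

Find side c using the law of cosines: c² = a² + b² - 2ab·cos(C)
c² = 16² + 5² − 2·16·5·cos(125°)
cos(125°) ≈ -0.573576
c² ≈ 256 + 25 − 160·(-0.573576) ≈ 281 + 91.7722 ≈ 372.772
c ≈ √372.772 ≈ 19.3073

c = 19.31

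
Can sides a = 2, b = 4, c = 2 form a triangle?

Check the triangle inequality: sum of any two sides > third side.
a + b vs c: 2 + 4 = 6 > 2  ✓
a + c vs b: 2 + 2 = 4 ≤ 4  ✗
b + c vs a: 4 + 2 = 6 > 2  ✓

No: 2 + 2 = 4 is not > 4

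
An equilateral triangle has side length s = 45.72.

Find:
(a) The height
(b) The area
(a) The height splits the triangle into two 30-60-90 halves: h = s·√3/2 = 45.72·1.73205/2 ≈ 79.1894/2 ≈ 39.5947
(b) Area = (√3/4)·s² = (√3/4)·45.72² = (√3/4)·2090.3184 ≈ 0.433013·2090.3184 ≈ 905.134

Height = 39.59, Area = 905.1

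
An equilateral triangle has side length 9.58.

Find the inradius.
r = Area/s with s the semi-perimeter.
Area = (√3/4)·9.58² = (√3/4)·91.7764 ≈ 0.433013·91.7764 ≈ 39.7403
s = 3·9.58/2 = 14.37
r ≈ 39.7403/14.37 ≈ 2.76551
(Equivalently r = side/(2√3) = 9.58/3.4641 ≈ 2.76551.)

r = 2.766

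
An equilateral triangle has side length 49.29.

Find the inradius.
r = Area/s with s the semi-perimeter.
Area = (√3/4)·49.29² = (√3/4)·2429.5041 ≈ 0.433013·2429.5041 ≈ 1052.01
s = 3·49.29/2 = 73.935
r ≈ 1052.01/73.935 ≈ 14.2288
(Equivalently r = side/(2√3) = 49.29/3.4641 ≈ 14.2288.)

r = 14.23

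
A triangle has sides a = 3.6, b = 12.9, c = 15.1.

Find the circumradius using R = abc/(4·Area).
First find the area with Heron's formula.
s = (3.6 + 12.9 + 15.1)/2 = 15.8
Area = √(s(s−a)(s−b)(s−c)) = √(15.8·12.2·2.9·0.7) ≈ √391.303 ≈ 19.7814
abc = 3.6·12.9·15.1 = 701.244
R = abc/(4·Area) ≈ 701.244/(4·19.7814) = 701.244/79.1255 ≈ 8.86243

R = 8.862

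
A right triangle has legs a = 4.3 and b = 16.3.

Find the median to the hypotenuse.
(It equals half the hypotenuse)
Hypotenuse c = √(a² + b²) = √(18.49 + 265.69) = √284.18 ≈ 16.8576
Median to hypotenuse = c/2 ≈ 16.8576/2 ≈ 8.42882

Median = 8.429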